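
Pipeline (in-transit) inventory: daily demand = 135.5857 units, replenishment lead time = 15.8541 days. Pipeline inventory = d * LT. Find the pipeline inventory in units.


Pipeline = 135.5857 * 15.8541 = 2149.5892

2149.5892 units


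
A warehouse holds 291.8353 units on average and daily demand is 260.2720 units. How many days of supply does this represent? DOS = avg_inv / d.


DOS = 291.8353 / 260.2720 = 1.1213

1.1213 days


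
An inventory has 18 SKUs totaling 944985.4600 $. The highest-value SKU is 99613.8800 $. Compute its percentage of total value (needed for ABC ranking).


Top item = 99613.8800
Total = 944985.4600
Percentage = 99613.8800 / 944985.4600 * 100 = 10.5413

10.5413%


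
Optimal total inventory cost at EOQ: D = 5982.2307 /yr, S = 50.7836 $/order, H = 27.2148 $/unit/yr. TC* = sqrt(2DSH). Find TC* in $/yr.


2*D*S*H = 16535669.5338
TC* = sqrt(16535669.5338) = 4066.4074

4066.4074 $/yr


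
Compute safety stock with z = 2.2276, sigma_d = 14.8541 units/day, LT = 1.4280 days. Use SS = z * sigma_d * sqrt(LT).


sqrt(LT) = sqrt(1.4280) = 1.1950
SS = 2.2276 * 14.8541 * 1.1950 = 39.5410

39.5410 units


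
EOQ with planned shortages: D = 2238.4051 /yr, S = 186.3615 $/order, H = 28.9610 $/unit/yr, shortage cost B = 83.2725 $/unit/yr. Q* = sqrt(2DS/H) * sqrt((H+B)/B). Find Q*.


sqrt(2DS/H) = 169.7288
sqrt((H+B)/B) = 1.1609
Q* = 169.7288 * 1.1609 = 197.0453

197.0453 units


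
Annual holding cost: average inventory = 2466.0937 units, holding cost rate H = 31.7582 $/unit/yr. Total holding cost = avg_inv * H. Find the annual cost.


Cost = 2466.0937 * 31.7582 = 78318.6969

78318.6969 $/yr


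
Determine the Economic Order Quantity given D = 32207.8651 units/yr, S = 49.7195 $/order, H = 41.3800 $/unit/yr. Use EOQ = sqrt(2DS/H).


2*D*S = 2 * 32207.8651 * 49.7195 = 3202717.8977
2*D*S/H = 77397.7259
EOQ = sqrt(77397.7259) = 278.2045

278.2045 units


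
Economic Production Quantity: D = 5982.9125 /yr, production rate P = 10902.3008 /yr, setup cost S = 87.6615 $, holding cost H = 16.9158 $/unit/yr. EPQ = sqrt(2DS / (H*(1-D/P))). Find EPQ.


1 - D/P = 1 - 0.5488 = 0.4512
H*(1-D/P) = 7.6328
2DS = 1048942.1682
EPQ = sqrt(137425.0993) = 370.7089

370.7089 units


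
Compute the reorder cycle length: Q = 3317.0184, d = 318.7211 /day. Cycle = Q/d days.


Cycle = 3317.0184 / 318.7211 = 10.4073

10.4073 days


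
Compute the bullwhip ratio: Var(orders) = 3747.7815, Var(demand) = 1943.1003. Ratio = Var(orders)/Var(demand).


BW = 3747.7815 / 1943.1003 = 1.9288

1.9288


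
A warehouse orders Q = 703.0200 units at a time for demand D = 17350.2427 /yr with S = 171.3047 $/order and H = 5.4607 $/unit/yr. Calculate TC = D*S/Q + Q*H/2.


Ordering cost = D*S/Q = 4227.7291
Holding cost = Q*H/2 = 1919.4907
TC = 4227.7291 + 1919.4907 = 6147.2198

6147.2198 $/yr


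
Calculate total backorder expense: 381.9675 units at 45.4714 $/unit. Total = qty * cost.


Total = 381.9675 * 45.4714 = 17368.5970

17368.5970 $


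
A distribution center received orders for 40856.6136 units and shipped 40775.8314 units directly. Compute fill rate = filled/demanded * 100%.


FR = 40775.8314 / 40856.6136 * 100 = 99.8023

99.8023%


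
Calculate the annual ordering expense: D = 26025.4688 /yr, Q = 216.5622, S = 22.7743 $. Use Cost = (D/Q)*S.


Number of orders = D/Q = 120.1755
Cost = 120.1755 * 22.7743 = 2736.9127

2736.9127 $/yr


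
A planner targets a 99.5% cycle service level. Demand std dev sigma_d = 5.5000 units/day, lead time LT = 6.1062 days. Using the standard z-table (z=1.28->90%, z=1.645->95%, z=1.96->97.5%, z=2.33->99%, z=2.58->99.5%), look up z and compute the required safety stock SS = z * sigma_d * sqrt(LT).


From the table, SL = 99.5% corresponds to z = 2.58
sqrt(LT) = sqrt(6.1062) = 2.4711
SS = 2.58 * 5.5000 * 2.4711 = 35.0645

35.0645 units


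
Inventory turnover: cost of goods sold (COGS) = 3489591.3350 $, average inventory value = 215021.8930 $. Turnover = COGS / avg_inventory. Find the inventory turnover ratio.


Turnover = 3489591.3350 / 215021.8930 = 16.2290

16.2290


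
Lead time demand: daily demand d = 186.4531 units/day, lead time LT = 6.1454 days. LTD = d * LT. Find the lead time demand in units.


LTD = 186.4531 * 6.1454 = 1145.8289

1145.8289 units


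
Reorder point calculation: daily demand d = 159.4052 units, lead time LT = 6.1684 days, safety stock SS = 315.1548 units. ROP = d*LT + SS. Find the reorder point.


d*LT = 159.4052 * 6.1684 = 983.2750
ROP = 983.2750 + 315.1548 = 1298.4298

1298.4298 units


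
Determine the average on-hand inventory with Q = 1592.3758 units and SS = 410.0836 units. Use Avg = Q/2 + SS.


Q/2 = 796.1879
Avg = 796.1879 + 410.0836 = 1206.2715

1206.2715 units


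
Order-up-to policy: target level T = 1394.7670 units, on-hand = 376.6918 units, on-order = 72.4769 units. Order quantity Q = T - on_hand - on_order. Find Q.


Inventory position = OH + OO = 376.6918 + 72.4769 = 449.1687
Q = 1394.7670 - 449.1687 = 945.5983

945.5983 units


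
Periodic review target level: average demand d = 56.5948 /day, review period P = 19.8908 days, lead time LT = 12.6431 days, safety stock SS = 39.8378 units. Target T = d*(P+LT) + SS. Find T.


P + LT = 32.5339
d*(P+LT) = 56.5948 * 32.5339 = 1841.2496
T = 1841.2496 + 39.8378 = 1881.0874

1881.0874 units


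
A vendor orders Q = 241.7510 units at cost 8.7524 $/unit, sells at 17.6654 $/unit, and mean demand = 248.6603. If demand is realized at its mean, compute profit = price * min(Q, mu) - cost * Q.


Sales at mu = min(241.7510, 248.6603) = 241.7510
Revenue = 17.6654 * 241.7510 = 4270.6281
Total cost = 8.7524 * 241.7510 = 2115.9015
Profit = 4270.6281 - 2115.9015 = 2154.7267

2154.7267 $


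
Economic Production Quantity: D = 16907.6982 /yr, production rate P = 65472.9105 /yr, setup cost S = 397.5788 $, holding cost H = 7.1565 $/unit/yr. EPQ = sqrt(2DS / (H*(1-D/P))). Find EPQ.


1 - D/P = 1 - 0.2582 = 0.7418
H*(1-D/P) = 5.3084
2DS = 13444284.7222
EPQ = sqrt(2532639.5316) = 1591.4269

1591.4269 units


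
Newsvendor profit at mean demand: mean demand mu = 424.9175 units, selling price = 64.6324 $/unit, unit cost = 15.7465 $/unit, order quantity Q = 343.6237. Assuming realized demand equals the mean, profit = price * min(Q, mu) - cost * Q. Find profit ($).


Sales at mu = min(343.6237, 424.9175) = 343.6237
Revenue = 64.6324 * 343.6237 = 22209.2244
Total cost = 15.7465 * 343.6237 = 5410.8706
Profit = 22209.2244 - 5410.8706 = 16798.3538

16798.3538 $


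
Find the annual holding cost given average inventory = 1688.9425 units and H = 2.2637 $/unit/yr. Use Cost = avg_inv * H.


Cost = 1688.9425 * 2.2637 = 3823.2591

3823.2591 $/yr


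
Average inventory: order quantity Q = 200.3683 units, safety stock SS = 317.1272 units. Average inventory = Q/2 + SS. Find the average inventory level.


Q/2 = 100.1842
Avg = 100.1842 + 317.1272 = 417.3114

417.3114 units


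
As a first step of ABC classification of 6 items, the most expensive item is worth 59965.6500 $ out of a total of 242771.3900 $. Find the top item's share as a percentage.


Top item = 59965.6500
Total = 242771.3900
Percentage = 59965.6500 / 242771.3900 * 100 = 24.7005

24.7005%


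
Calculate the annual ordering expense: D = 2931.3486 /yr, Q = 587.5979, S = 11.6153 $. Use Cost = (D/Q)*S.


Number of orders = D/Q = 4.9887
Cost = 4.9887 * 11.6153 = 57.9452

57.9452 $/yr


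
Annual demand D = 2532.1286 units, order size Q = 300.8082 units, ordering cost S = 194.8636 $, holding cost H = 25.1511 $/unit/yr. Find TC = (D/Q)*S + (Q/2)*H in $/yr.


Ordering cost = D*S/Q = 1640.3133
Holding cost = Q*H/2 = 3782.8286
TC = 1640.3133 + 3782.8286 = 5423.1419

5423.1419 $/yr


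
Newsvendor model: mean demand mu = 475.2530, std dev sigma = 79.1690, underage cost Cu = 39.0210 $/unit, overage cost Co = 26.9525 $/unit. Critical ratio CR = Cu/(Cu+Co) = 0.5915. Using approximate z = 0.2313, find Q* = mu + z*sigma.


CR = Cu/(Cu+Co) = 39.0210/(39.0210+26.9525) = 0.5915
z = 0.2313
Q* = 475.2530 + 0.2313 * 79.1690 = 493.5648

493.5648 units


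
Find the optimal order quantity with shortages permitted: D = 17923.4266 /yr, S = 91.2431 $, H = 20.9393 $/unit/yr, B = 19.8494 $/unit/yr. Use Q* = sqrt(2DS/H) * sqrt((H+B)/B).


sqrt(2DS/H) = 395.2250
sqrt((H+B)/B) = 1.4335
Q* = 395.2250 * 1.4335 = 566.5532

566.5532 units


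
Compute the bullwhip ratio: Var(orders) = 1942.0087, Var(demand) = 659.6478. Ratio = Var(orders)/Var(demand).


BW = 1942.0087 / 659.6478 = 2.9440

2.9440


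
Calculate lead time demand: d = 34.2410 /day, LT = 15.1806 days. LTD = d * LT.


LTD = 34.2410 * 15.1806 = 519.7989

519.7989 units


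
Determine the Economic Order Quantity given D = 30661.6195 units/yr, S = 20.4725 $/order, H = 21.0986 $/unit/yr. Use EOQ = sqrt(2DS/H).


2*D*S = 2 * 30661.6195 * 20.4725 = 1255440.0104
2*D*S/H = 59503.4747
EOQ = sqrt(59503.4747) = 243.9333

243.9333 units


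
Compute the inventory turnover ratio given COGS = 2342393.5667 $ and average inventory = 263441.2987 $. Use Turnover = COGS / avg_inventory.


Turnover = 2342393.5667 / 263441.2987 = 8.8915

8.8915


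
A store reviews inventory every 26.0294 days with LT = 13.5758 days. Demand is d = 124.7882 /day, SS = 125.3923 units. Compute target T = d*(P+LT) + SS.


P + LT = 39.6052
d*(P+LT) = 124.7882 * 39.6052 = 4942.2616
T = 4942.2616 + 125.3923 = 5067.6539

5067.6539 units


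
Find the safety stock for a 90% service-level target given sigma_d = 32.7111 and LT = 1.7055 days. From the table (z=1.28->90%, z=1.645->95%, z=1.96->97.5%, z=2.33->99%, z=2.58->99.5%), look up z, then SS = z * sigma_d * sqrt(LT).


From the table, SL = 90% corresponds to z = 1.28
sqrt(LT) = sqrt(1.7055) = 1.3059
SS = 1.28 * 32.7111 * 1.3059 = 54.6803

54.6803 units


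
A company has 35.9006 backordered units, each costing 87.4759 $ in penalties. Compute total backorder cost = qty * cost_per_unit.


Total = 35.9006 * 87.4759 = 3140.4373

3140.4373 $


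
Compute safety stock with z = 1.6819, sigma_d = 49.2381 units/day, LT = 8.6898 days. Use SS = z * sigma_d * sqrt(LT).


sqrt(LT) = sqrt(8.6898) = 2.9478
SS = 1.6819 * 49.2381 * 2.9478 = 244.1217

244.1217 units


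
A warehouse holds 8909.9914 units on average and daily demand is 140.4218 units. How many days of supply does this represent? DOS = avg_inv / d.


DOS = 8909.9914 / 140.4218 = 63.4516

63.4516 days


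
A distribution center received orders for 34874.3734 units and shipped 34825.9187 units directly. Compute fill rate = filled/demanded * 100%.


FR = 34825.9187 / 34874.3734 * 100 = 99.8611

99.8611%


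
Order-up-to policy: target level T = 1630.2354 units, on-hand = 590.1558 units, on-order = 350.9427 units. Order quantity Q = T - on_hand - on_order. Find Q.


Inventory position = OH + OO = 590.1558 + 350.9427 = 941.0985
Q = 1630.2354 - 941.0985 = 689.1369

689.1369 units


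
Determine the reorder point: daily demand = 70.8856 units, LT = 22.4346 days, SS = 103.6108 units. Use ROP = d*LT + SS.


d*LT = 70.8856 * 22.4346 = 1590.2901
ROP = 1590.2901 + 103.6108 = 1693.9009

1693.9009 units


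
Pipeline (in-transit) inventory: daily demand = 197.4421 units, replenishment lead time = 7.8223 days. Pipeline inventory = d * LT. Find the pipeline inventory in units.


Pipeline = 197.4421 * 7.8223 = 1544.4513

1544.4513 units


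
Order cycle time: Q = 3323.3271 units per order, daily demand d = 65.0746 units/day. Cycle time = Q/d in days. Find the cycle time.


Cycle = 3323.3271 / 65.0746 = 51.0695

51.0695 days


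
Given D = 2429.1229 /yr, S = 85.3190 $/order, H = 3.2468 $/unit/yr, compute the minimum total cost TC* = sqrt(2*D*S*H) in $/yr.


2*D*S*H = 1345800.7864
TC* = sqrt(1345800.7864) = 1160.0865

1160.0865 $/yr


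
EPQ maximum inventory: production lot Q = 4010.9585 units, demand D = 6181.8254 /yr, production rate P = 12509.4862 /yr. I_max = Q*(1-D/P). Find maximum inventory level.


D/P = 0.4942
1 - D/P = 0.5058
I_max = 4010.9585 * 0.5058 = 2028.8591

2028.8591 units


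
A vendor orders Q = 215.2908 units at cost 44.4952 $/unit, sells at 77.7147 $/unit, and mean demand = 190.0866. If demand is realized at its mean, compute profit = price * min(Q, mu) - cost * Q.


Sales at mu = min(215.2908, 190.0866) = 190.0866
Revenue = 77.7147 * 190.0866 = 14772.5231
Total cost = 44.4952 * 215.2908 = 9579.4072
Profit = 14772.5231 - 9579.4072 = 5193.1159

5193.1159 $


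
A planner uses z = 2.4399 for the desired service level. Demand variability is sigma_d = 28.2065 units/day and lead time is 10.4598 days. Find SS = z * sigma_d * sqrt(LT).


sqrt(LT) = sqrt(10.4598) = 3.2342
SS = 2.4399 * 28.2065 * 3.2342 = 222.5783

222.5783 units


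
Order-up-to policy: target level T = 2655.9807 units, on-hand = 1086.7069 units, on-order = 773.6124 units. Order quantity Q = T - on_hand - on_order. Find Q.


Inventory position = OH + OO = 1086.7069 + 773.6124 = 1860.3193
Q = 2655.9807 - 1860.3193 = 795.6614

795.6614 units


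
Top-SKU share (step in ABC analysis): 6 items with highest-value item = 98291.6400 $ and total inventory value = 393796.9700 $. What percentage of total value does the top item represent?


Top item = 98291.6400
Total = 393796.9700
Percentage = 98291.6400 / 393796.9700 * 100 = 24.9600

24.9600%


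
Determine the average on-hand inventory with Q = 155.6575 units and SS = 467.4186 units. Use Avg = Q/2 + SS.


Q/2 = 77.8287
Avg = 77.8287 + 467.4186 = 545.2473

545.2473 units


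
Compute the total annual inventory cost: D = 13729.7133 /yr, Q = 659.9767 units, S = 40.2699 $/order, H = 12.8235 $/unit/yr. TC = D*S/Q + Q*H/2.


Ordering cost = D*S/Q = 837.7480
Holding cost = Q*H/2 = 4231.6056
TC = 837.7480 + 4231.6056 = 5069.3536

5069.3536 $/yr


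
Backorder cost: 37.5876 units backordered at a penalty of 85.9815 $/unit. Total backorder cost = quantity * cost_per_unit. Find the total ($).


Total = 37.5876 * 85.9815 = 3231.8382

3231.8382 $


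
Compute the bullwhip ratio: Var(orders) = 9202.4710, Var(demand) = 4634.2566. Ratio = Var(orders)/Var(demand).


BW = 9202.4710 / 4634.2566 = 1.9857

1.9857


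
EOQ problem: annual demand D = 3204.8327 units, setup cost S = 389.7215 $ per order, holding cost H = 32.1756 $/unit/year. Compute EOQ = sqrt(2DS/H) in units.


2*D*S = 2 * 3204.8327 * 389.7215 = 2497984.4142
2*D*S/H = 77635.9855
EOQ = sqrt(77635.9855) = 278.6323

278.6323 units


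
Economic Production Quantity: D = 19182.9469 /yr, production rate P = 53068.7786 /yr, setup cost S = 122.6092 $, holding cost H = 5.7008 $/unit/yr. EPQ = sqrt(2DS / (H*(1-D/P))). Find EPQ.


1 - D/P = 1 - 0.3615 = 0.6385
H*(1-D/P) = 3.6401
2DS = 4704011.5461
EPQ = sqrt(1292270.7573) = 1136.7809

1136.7809 units


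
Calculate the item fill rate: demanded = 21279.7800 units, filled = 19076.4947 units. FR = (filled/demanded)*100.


FR = 19076.4947 / 21279.7800 * 100 = 89.6461

89.6461%


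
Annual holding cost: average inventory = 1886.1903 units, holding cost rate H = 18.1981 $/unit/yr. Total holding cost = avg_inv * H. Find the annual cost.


Cost = 1886.1903 * 18.1981 = 34325.0797

34325.0797 $/yr


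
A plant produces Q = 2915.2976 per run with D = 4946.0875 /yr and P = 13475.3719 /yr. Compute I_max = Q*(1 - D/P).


D/P = 0.3670
1 - D/P = 0.6330
I_max = 2915.2976 * 0.6330 = 1845.2479

1845.2479 units


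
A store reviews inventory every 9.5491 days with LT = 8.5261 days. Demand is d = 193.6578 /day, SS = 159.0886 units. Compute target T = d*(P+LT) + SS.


P + LT = 18.0752
d*(P+LT) = 193.6578 * 18.0752 = 3500.4035
T = 3500.4035 + 159.0886 = 3659.4921

3659.4921 units


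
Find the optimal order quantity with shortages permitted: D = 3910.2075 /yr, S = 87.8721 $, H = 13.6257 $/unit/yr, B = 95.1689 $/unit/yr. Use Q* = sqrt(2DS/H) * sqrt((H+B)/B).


sqrt(2DS/H) = 224.5748
sqrt((H+B)/B) = 1.0692
Q* = 224.5748 * 1.0692 = 240.1138

240.1138 units


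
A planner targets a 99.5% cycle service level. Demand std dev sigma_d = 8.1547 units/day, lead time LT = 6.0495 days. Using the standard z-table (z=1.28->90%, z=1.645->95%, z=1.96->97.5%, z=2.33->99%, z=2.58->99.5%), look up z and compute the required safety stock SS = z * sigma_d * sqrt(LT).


From the table, SL = 99.5% corresponds to z = 2.58
sqrt(LT) = sqrt(6.0495) = 2.4596
SS = 2.58 * 8.1547 * 2.4596 = 51.7473

51.7473 units


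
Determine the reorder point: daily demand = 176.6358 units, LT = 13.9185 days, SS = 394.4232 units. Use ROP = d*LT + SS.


d*LT = 176.6358 * 13.9185 = 2458.5054
ROP = 2458.5054 + 394.4232 = 2852.9286

2852.9286 units


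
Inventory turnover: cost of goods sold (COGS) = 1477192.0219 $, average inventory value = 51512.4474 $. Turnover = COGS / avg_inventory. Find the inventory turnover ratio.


Turnover = 1477192.0219 / 51512.4474 = 28.6764

28.6764


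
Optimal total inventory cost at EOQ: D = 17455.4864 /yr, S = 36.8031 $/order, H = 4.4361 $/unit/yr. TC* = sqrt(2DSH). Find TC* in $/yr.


2*D*S*H = 5699643.3375
TC* = sqrt(5699643.3375) = 2387.3926

2387.3926 $/yr


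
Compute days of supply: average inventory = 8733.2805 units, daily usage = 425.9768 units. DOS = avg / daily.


DOS = 8733.2805 / 425.9768 = 20.5018

20.5018 days


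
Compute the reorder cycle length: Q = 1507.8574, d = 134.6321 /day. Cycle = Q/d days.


Cycle = 1507.8574 / 134.6321 = 11.1998

11.1998 days


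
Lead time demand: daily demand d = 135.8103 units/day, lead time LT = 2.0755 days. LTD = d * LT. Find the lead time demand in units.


LTD = 135.8103 * 2.0755 = 281.8743

281.8743 units


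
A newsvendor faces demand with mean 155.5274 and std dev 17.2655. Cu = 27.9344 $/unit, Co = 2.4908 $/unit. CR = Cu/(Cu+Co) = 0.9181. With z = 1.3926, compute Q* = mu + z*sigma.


CR = Cu/(Cu+Co) = 27.9344/(27.9344+2.4908) = 0.9181
z = 1.3926
Q* = 155.5274 + 1.3926 * 17.2655 = 179.5713

179.5713 units


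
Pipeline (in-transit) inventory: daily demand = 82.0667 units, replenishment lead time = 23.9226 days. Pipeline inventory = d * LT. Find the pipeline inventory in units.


Pipeline = 82.0667 * 23.9226 = 1963.2488

1963.2488 units


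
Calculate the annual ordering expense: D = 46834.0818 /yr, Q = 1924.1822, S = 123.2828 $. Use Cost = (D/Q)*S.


Number of orders = D/Q = 24.3397
Cost = 24.3397 * 123.2828 = 3000.6705

3000.6705 $/yr


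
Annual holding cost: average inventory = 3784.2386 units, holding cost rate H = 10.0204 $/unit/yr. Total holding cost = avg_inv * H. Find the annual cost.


Cost = 3784.2386 * 10.0204 = 37919.5845

37919.5845 $/yr


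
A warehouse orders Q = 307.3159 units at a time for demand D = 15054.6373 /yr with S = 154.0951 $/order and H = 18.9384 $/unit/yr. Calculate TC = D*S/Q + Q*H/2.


Ordering cost = D*S/Q = 7548.7335
Holding cost = Q*H/2 = 2910.0357
TC = 7548.7335 + 2910.0357 = 10458.7693

10458.7693 $/yr


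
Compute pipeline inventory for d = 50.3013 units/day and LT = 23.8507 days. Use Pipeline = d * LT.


Pipeline = 50.3013 * 23.8507 = 1199.7212

1199.7212 units


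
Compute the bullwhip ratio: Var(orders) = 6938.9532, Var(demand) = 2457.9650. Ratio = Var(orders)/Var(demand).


BW = 6938.9532 / 2457.9650 = 2.8230

2.8230


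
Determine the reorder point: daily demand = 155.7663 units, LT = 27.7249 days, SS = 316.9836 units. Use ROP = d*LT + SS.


d*LT = 155.7663 * 27.7249 = 4318.6051
ROP = 4318.6051 + 316.9836 = 4635.5887

4635.5887 units


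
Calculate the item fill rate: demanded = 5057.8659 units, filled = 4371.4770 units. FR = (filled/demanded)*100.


FR = 4371.4770 / 5057.8659 * 100 = 86.4293

86.4293%


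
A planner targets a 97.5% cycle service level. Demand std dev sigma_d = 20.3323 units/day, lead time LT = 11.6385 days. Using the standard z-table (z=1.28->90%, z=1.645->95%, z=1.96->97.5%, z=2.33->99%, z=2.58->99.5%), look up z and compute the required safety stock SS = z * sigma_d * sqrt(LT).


From the table, SL = 97.5% corresponds to z = 1.96
sqrt(LT) = sqrt(11.6385) = 3.4115
SS = 1.96 * 20.3323 * 3.4115 = 135.9537

135.9537 units


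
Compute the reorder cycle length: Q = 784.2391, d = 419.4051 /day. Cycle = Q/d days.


Cycle = 784.2391 / 419.4051 = 1.8699

1.8699 days


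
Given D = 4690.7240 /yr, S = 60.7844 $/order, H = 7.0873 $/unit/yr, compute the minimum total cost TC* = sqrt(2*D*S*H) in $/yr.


2*D*S*H = 4041502.2632
TC* = sqrt(4041502.2632) = 2010.3488

2010.3488 $/yr


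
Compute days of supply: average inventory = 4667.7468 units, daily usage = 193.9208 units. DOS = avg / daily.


DOS = 4667.7468 / 193.9208 = 24.0704

24.0704 days


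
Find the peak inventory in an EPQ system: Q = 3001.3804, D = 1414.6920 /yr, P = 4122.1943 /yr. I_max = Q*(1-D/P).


D/P = 0.3432
1 - D/P = 0.6568
I_max = 3001.3804 * 0.6568 = 1971.3395

1971.3395 units


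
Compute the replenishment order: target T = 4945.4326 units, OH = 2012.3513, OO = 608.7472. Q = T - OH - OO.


Inventory position = OH + OO = 2012.3513 + 608.7472 = 2621.0985
Q = 4945.4326 - 2621.0985 = 2324.3341

2324.3341 units


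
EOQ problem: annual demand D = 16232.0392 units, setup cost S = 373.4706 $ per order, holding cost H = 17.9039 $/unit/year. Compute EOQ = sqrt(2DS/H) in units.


2*D*S = 2 * 16232.0392 * 373.4706 = 12124378.8385
2*D*S/H = 677192.0553
EOQ = sqrt(677192.0553) = 822.9168

822.9168 units


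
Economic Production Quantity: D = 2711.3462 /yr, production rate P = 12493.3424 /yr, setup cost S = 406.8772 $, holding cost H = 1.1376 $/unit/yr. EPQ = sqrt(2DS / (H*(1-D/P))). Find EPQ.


1 - D/P = 1 - 0.2170 = 0.7830
H*(1-D/P) = 0.8907
2DS = 2206369.9002
EPQ = sqrt(2477079.2061) = 1573.8739

1573.8739 units


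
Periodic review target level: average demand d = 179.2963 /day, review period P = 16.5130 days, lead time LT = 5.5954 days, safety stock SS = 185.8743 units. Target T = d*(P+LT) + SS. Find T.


P + LT = 22.1084
d*(P+LT) = 179.2963 * 22.1084 = 3963.9543
T = 3963.9543 + 185.8743 = 4149.8286

4149.8286 units


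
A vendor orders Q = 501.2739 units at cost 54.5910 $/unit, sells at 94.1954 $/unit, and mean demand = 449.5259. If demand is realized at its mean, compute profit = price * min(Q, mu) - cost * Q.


Sales at mu = min(501.2739, 449.5259) = 449.5259
Revenue = 94.1954 * 449.5259 = 42343.2720
Total cost = 54.5910 * 501.2739 = 27365.0435
Profit = 42343.2720 - 27365.0435 = 14978.2285

14978.2285 $


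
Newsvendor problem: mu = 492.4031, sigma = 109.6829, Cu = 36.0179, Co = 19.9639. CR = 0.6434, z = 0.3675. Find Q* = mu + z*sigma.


CR = Cu/(Cu+Co) = 36.0179/(36.0179+19.9639) = 0.6434
z = 0.3675
Q* = 492.4031 + 0.3675 * 109.6829 = 532.7116

532.7116 units


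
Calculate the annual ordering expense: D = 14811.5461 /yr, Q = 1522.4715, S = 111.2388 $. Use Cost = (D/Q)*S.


Number of orders = D/Q = 9.7286
Cost = 9.7286 * 111.2388 = 1082.2000

1082.2000 $/yr


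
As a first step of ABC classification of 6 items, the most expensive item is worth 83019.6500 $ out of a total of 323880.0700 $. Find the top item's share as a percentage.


Top item = 83019.6500
Total = 323880.0700
Percentage = 83019.6500 / 323880.0700 * 100 = 25.6328

25.6328%


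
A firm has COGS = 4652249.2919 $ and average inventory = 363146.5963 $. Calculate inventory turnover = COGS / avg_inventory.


Turnover = 4652249.2919 / 363146.5963 = 12.8109

12.8109


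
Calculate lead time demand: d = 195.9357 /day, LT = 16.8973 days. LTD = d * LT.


LTD = 195.9357 * 16.8973 = 3310.7843

3310.7843 units


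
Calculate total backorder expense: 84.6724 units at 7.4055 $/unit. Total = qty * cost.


Total = 84.6724 * 7.4055 = 627.0415

627.0415 $


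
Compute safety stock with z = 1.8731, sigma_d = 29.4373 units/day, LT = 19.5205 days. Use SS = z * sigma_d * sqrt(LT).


sqrt(LT) = sqrt(19.5205) = 4.4182
SS = 1.8731 * 29.4373 * 4.4182 = 243.6152

243.6152 units


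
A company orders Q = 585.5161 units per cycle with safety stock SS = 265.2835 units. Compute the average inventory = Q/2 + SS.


Q/2 = 292.7581
Avg = 292.7581 + 265.2835 = 558.0416

558.0416 units


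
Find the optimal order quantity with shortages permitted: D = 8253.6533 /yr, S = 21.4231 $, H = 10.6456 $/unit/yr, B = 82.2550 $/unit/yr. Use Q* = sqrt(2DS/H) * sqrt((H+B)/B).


sqrt(2DS/H) = 182.2612
sqrt((H+B)/B) = 1.0627
Q* = 182.2612 * 1.0627 = 193.6967

193.6967 units


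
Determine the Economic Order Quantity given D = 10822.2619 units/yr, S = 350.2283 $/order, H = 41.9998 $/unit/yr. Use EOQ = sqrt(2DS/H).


2*D*S = 2 * 10822.2619 * 350.2283 = 7580524.7748
2*D*S/H = 180489.5446
EOQ = sqrt(180489.5446) = 424.8406

424.8406 units


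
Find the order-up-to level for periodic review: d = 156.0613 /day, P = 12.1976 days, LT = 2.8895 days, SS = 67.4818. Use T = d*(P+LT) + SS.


P + LT = 15.0871
d*(P+LT) = 156.0613 * 15.0871 = 2354.5124
T = 2354.5124 + 67.4818 = 2421.9942

2421.9942 units


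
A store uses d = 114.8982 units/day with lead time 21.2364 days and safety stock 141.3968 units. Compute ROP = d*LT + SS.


d*LT = 114.8982 * 21.2364 = 2440.0241
ROP = 2440.0241 + 141.3968 = 2581.4209

2581.4209 units


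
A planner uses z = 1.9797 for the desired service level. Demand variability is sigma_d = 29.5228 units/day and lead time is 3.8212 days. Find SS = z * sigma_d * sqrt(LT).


sqrt(LT) = sqrt(3.8212) = 1.9548
SS = 1.9797 * 29.5228 * 1.9548 = 114.2502

114.2502 units


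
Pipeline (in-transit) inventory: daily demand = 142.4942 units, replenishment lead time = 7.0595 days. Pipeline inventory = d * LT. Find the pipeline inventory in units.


Pipeline = 142.4942 * 7.0595 = 1005.9378

1005.9378 units


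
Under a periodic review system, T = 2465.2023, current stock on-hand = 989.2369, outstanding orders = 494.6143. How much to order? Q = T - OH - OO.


Inventory position = OH + OO = 989.2369 + 494.6143 = 1483.8512
Q = 2465.2023 - 1483.8512 = 981.3511

981.3511 units


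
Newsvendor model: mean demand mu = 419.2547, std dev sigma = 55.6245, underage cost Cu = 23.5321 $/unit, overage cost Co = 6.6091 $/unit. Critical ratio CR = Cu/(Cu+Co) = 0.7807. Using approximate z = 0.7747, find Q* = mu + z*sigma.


CR = Cu/(Cu+Co) = 23.5321/(23.5321+6.6091) = 0.7807
z = 0.7747
Q* = 419.2547 + 0.7747 * 55.6245 = 462.3470

462.3470 units


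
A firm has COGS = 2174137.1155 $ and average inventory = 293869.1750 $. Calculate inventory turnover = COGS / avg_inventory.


Turnover = 2174137.1155 / 293869.1750 = 7.3983

7.3983


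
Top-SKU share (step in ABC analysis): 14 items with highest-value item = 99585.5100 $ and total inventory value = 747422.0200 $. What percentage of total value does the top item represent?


Top item = 99585.5100
Total = 747422.0200
Percentage = 99585.5100 / 747422.0200 * 100 = 13.3239

13.3239%


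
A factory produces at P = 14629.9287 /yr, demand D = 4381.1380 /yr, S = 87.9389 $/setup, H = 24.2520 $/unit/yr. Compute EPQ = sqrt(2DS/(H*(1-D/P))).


1 - D/P = 1 - 0.2995 = 0.7005
H*(1-D/P) = 16.9894
2DS = 770544.9129
EPQ = sqrt(45354.4582) = 212.9659

212.9659 units


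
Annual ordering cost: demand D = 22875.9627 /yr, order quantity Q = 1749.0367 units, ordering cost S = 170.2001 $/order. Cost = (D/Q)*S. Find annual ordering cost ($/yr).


Number of orders = D/Q = 13.0792
Cost = 13.0792 * 170.2001 = 2226.0774

2226.0774 $/yr


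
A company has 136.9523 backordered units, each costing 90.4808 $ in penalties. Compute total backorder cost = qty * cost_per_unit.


Total = 136.9523 * 90.4808 = 12391.5537

12391.5537 $


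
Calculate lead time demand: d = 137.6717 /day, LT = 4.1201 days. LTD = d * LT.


LTD = 137.6717 * 4.1201 = 567.2212

567.2212 units


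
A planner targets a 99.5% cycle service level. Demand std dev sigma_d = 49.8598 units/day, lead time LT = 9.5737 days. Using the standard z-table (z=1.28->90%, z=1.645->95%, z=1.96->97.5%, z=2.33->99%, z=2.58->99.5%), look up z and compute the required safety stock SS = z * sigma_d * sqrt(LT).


From the table, SL = 99.5% corresponds to z = 2.58
sqrt(LT) = sqrt(9.5737) = 3.0941
SS = 2.58 * 49.8598 * 3.0941 = 398.0248

398.0248 units


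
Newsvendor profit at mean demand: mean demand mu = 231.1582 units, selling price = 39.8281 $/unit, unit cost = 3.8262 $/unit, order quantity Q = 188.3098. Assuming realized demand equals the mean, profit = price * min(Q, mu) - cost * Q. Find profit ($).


Sales at mu = min(188.3098, 231.1582) = 188.3098
Revenue = 39.8281 * 188.3098 = 7500.0215
Total cost = 3.8262 * 188.3098 = 720.5110
Profit = 7500.0215 - 720.5110 = 6779.5106

6779.5106 $


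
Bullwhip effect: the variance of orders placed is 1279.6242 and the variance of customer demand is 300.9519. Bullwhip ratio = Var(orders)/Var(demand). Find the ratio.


BW = 1279.6242 / 300.9519 = 4.2519

4.2519


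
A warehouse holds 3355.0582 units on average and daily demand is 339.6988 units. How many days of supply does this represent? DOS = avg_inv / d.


DOS = 3355.0582 / 339.6988 = 9.8766

9.8766 days


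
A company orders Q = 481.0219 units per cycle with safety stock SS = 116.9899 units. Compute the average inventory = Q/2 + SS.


Q/2 = 240.5110
Avg = 240.5110 + 116.9899 = 357.5009

357.5009 units


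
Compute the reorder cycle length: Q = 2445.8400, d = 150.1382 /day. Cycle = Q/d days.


Cycle = 2445.8400 / 150.1382 = 16.2906

16.2906 days


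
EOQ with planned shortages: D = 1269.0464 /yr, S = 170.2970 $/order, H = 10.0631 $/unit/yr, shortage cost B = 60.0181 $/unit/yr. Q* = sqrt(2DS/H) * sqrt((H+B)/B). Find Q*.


sqrt(2DS/H) = 207.2485
sqrt((H+B)/B) = 1.0806
Q* = 207.2485 * 1.0806 = 223.9500

223.9500 units


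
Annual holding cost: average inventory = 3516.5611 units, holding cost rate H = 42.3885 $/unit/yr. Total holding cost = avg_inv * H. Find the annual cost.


Cost = 3516.5611 * 42.3885 = 149061.7502

149061.7502 $/yr


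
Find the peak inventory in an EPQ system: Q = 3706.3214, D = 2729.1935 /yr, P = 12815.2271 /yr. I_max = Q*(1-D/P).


D/P = 0.2130
1 - D/P = 0.7870
I_max = 3706.3214 * 0.7870 = 2917.0051

2917.0051 units


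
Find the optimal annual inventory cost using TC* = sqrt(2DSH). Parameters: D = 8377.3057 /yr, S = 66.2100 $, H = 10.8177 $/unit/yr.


2*D*S*H = 12000321.4785
TC* = sqrt(12000321.4785) = 3464.1480

3464.1480 $/yr


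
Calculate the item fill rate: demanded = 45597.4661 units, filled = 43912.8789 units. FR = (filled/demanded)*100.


FR = 43912.8789 / 45597.4661 * 100 = 96.3055

96.3055%


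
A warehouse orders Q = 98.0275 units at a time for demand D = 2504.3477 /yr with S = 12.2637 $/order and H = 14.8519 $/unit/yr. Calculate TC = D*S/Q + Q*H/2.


Ordering cost = D*S/Q = 313.3056
Holding cost = Q*H/2 = 727.9473
TC = 313.3056 + 727.9473 = 1041.2530

1041.2530 $/yr


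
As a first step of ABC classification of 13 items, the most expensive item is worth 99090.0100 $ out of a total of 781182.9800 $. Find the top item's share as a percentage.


Top item = 99090.0100
Total = 781182.9800
Percentage = 99090.0100 / 781182.9800 * 100 = 12.6846

12.6846%


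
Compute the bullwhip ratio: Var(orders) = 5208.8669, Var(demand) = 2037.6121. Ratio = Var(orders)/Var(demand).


BW = 5208.8669 / 2037.6121 = 2.5564

2.5564


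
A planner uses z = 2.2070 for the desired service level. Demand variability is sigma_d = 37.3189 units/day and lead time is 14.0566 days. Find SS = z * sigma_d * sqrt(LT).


sqrt(LT) = sqrt(14.0566) = 3.7492
SS = 2.2070 * 37.3189 * 3.7492 = 308.7957

308.7957 units


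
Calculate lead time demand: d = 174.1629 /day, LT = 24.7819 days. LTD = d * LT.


LTD = 174.1629 * 24.7819 = 4316.0876

4316.0876 units


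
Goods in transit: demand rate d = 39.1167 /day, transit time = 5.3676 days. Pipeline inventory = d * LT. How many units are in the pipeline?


Pipeline = 39.1167 * 5.3676 = 209.9628

209.9628 units


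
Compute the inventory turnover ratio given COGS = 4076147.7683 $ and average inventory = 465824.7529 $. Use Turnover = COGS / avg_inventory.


Turnover = 4076147.7683 / 465824.7529 = 8.7504

8.7504


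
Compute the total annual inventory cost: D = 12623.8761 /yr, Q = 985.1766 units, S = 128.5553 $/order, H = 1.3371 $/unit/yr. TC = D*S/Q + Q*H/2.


Ordering cost = D*S/Q = 1647.2845
Holding cost = Q*H/2 = 658.6398
TC = 1647.2845 + 658.6398 = 2305.9244

2305.9244 $/yr


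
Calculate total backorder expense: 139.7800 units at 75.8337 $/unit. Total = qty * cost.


Total = 139.7800 * 75.8337 = 10600.0346

10600.0346 $


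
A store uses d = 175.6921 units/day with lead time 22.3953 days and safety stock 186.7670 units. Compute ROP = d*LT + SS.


d*LT = 175.6921 * 22.3953 = 3934.6773
ROP = 3934.6773 + 186.7670 = 4121.4443

4121.4443 units


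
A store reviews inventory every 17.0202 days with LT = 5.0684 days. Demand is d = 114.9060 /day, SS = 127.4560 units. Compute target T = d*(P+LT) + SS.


P + LT = 22.0886
d*(P+LT) = 114.9060 * 22.0886 = 2538.1127
T = 2538.1127 + 127.4560 = 2665.5687

2665.5687 units


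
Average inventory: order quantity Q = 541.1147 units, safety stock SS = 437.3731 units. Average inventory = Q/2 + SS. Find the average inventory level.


Q/2 = 270.5573
Avg = 270.5573 + 437.3731 = 707.9305

707.9305 units


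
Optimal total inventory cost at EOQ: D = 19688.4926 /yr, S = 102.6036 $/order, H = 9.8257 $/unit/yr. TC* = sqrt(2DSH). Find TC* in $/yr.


2*D*S*H = 39697993.9642
TC* = sqrt(39697993.9642) = 6300.6344

6300.6344 $/yr


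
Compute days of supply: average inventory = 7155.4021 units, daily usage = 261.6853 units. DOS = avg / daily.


DOS = 7155.4021 / 261.6853 = 27.3435

27.3435 days


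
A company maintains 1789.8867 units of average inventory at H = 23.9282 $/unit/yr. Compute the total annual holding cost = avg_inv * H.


Cost = 1789.8867 * 23.9282 = 42828.7669

42828.7669 $/yr


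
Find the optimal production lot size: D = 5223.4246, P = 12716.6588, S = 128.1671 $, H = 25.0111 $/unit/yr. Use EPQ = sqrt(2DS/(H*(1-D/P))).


1 - D/P = 1 - 0.4108 = 0.5892
H*(1-D/P) = 14.7377
2DS = 1338942.3661
EPQ = sqrt(90851.6467) = 301.4161

301.4161 units


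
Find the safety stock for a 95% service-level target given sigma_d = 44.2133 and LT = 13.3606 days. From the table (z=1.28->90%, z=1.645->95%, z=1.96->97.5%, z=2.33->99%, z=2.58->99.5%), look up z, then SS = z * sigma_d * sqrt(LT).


From the table, SL = 95% corresponds to z = 1.645
sqrt(LT) = sqrt(13.3606) = 3.6552
SS = 1.645 * 44.2133 * 3.6552 = 265.8470

265.8470 units


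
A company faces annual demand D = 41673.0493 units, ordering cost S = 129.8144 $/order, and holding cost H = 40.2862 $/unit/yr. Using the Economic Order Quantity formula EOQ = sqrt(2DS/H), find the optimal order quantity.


2*D*S = 2 * 41673.0493 * 129.8144 = 10819523.7821
2*D*S/H = 268566.5012
EOQ = sqrt(268566.5012) = 518.2340

518.2340 units


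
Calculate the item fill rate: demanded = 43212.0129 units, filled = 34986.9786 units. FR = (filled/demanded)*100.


FR = 34986.9786 / 43212.0129 * 100 = 80.9659

80.9659%


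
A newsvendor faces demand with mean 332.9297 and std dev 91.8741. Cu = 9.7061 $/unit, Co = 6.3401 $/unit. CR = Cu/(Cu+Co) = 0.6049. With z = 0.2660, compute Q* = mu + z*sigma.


CR = Cu/(Cu+Co) = 9.7061/(9.7061+6.3401) = 0.6049
z = 0.2660
Q* = 332.9297 + 0.2660 * 91.8741 = 357.3682

357.3682 units


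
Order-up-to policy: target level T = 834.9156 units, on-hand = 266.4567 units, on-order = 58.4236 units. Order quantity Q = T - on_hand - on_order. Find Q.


Inventory position = OH + OO = 266.4567 + 58.4236 = 324.8803
Q = 834.9156 - 324.8803 = 510.0353

510.0353 units


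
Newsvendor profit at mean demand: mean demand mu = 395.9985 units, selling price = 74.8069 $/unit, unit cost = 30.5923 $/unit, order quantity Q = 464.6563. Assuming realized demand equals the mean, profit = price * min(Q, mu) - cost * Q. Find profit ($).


Sales at mu = min(464.6563, 395.9985) = 395.9985
Revenue = 74.8069 * 395.9985 = 29623.4202
Total cost = 30.5923 * 464.6563 = 14214.9049
Profit = 29623.4202 - 14214.9049 = 15408.5153

15408.5153 $


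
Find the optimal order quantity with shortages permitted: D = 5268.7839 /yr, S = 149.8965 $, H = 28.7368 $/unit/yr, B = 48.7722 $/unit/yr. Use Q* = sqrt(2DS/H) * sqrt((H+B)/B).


sqrt(2DS/H) = 234.4481
sqrt((H+B)/B) = 1.2606
Q* = 234.4481 * 1.2606 = 295.5539

295.5539 units


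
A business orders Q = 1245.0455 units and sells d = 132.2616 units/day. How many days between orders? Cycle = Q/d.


Cycle = 1245.0455 / 132.2616 = 9.4135

9.4135 days


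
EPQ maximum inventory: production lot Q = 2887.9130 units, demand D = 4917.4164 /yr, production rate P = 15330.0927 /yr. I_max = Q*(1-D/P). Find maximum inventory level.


D/P = 0.3208
1 - D/P = 0.6792
I_max = 2887.9130 * 0.6792 = 1961.5604

1961.5604 units


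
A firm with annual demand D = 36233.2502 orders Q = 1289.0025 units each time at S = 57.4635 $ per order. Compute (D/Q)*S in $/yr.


Number of orders = D/Q = 28.1095
Cost = 28.1095 * 57.4635 = 1615.2718

1615.2718 $/yr


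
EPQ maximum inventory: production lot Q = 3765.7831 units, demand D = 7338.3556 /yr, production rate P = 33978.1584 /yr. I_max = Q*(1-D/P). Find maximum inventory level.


D/P = 0.2160
1 - D/P = 0.7840
I_max = 3765.7831 * 0.7840 = 2952.4766

2952.4766 units


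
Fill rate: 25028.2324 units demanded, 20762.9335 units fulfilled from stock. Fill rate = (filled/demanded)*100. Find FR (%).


FR = 20762.9335 / 25028.2324 * 100 = 82.9580

82.9580%


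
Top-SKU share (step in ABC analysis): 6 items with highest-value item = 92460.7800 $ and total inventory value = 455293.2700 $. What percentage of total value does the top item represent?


Top item = 92460.7800
Total = 455293.2700
Percentage = 92460.7800 / 455293.2700 * 100 = 20.3080

20.3080%


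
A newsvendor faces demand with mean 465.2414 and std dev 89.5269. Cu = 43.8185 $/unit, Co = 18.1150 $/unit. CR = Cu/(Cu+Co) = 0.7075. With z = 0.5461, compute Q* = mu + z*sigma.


CR = Cu/(Cu+Co) = 43.8185/(43.8185+18.1150) = 0.7075
z = 0.5461
Q* = 465.2414 + 0.5461 * 89.5269 = 514.1320

514.1320 units


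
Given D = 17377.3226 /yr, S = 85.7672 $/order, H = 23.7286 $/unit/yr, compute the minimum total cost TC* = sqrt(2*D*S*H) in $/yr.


2*D*S*H = 70730415.0835
TC* = sqrt(70730415.0835) = 8410.1376

8410.1376 $/yr


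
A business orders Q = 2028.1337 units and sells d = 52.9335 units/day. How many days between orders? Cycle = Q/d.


Cycle = 2028.1337 / 52.9335 = 38.3147

38.3147 days


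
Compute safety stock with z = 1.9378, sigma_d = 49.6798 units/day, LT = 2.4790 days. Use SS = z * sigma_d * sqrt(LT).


sqrt(LT) = sqrt(2.4790) = 1.5745
SS = 1.9378 * 49.6798 * 1.5745 = 151.5748

151.5748 units


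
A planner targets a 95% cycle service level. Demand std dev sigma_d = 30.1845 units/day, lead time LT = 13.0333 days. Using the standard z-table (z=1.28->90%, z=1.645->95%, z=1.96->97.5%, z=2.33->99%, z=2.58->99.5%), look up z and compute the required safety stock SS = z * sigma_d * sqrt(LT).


From the table, SL = 95% corresponds to z = 1.645
sqrt(LT) = sqrt(13.0333) = 3.6102
SS = 1.645 * 30.1845 * 3.6102 = 179.2574

179.2574 units


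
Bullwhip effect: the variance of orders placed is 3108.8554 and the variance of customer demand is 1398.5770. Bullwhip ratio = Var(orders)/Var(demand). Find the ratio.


BW = 3108.8554 / 1398.5770 = 2.2229

2.2229


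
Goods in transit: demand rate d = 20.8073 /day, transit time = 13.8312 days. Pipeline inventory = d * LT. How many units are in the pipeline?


Pipeline = 20.8073 * 13.8312 = 287.7899

287.7899 units


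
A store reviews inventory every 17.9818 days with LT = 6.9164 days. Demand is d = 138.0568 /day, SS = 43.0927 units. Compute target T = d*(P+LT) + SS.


P + LT = 24.8982
d*(P+LT) = 138.0568 * 24.8982 = 3437.3658
T = 3437.3658 + 43.0927 = 3480.4585

3480.4585 units
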